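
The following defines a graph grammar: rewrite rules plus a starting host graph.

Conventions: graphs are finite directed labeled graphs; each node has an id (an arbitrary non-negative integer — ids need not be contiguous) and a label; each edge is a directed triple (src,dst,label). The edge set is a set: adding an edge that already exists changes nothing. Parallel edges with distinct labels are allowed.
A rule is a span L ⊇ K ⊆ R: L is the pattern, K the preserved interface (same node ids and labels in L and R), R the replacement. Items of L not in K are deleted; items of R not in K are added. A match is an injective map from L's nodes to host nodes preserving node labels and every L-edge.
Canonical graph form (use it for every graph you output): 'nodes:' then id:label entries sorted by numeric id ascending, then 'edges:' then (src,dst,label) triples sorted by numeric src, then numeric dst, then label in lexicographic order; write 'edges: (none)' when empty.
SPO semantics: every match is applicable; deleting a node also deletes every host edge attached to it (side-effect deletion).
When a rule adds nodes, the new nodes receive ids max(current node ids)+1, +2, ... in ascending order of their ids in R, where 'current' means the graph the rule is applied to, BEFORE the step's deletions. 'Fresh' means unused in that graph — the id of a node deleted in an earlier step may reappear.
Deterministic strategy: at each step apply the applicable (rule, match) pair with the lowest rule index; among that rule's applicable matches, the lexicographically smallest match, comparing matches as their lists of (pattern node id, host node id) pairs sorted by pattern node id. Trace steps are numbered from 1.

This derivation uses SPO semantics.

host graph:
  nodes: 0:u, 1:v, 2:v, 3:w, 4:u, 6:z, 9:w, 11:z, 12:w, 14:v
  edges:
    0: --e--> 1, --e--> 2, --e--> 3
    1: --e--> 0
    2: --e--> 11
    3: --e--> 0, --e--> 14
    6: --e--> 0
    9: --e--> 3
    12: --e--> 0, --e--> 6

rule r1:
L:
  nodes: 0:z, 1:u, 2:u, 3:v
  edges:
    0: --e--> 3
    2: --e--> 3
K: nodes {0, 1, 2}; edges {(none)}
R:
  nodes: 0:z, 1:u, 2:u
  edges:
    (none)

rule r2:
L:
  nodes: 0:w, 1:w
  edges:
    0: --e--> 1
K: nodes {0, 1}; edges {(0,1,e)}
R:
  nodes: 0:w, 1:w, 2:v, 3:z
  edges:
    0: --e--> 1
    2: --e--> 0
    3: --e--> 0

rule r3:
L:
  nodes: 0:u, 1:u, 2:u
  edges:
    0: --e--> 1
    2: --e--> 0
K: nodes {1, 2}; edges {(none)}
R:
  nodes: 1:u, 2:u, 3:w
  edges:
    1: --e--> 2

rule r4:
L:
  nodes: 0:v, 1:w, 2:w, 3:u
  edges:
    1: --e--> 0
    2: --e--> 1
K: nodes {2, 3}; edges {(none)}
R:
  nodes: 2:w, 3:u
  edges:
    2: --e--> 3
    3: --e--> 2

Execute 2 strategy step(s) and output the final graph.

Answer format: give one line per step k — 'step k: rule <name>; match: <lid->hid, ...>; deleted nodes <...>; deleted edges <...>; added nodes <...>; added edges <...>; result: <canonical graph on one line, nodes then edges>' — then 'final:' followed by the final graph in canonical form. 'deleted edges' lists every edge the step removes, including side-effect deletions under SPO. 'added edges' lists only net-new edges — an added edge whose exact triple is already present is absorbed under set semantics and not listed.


step 1: rule r2; match: 0->9, 1->3; deleted nodes (none); deleted edges (none); added nodes 15, 16; added edges (15,9,e); (16,9,e); result: nodes: 0:u, 1:v, 2:v, 3:w, 4:u, 6:z, 9:w, 11:z, 12:w, 14:v, 15:v, 16:z edges: (0,1,e); (0,2,e); (0,3,e); (1,0,e); (2,11,e); (3,0,e); (3,14,e); (6,0,e); (9,3,e); (12,0,e); (12,6,e); (15,9,e); (16,9,e)
step 2: rule r2; match: 0->9, 1->3; deleted nodes (none); deleted edges (none); added nodes 17, 18; added edges (17,9,e); (18,9,e); result: nodes: 0:u, 1:v, 2:v, 3:w, 4:u, 6:z, 9:w, 11:z, 12:w, 14:v, 15:v, 16:z, 17:v, 18:z edges: (0,1,e); (0,2,e); (0,3,e); (1,0,e); (2,11,e); (3,0,e); (3,14,e); (6,0,e); (9,3,e); (12,0,e); (12,6,e); (15,9,e); (16,9,e); (17,9,e); (18,9,e)
final:
nodes: 0:u, 1:v, 2:v, 3:w, 4:u, 6:z, 9:w, 11:z, 12:w, 14:v, 15:v, 16:z, 17:v, 18:z
edges: (0,1,e); (0,2,e); (0,3,e); (1,0,e); (2,11,e); (3,0,e); (3,14,e); (6,0,e); (9,3,e); (12,0,e); (12,6,e); (15,9,e); (16,9,e); (17,9,e); (18,9,e)


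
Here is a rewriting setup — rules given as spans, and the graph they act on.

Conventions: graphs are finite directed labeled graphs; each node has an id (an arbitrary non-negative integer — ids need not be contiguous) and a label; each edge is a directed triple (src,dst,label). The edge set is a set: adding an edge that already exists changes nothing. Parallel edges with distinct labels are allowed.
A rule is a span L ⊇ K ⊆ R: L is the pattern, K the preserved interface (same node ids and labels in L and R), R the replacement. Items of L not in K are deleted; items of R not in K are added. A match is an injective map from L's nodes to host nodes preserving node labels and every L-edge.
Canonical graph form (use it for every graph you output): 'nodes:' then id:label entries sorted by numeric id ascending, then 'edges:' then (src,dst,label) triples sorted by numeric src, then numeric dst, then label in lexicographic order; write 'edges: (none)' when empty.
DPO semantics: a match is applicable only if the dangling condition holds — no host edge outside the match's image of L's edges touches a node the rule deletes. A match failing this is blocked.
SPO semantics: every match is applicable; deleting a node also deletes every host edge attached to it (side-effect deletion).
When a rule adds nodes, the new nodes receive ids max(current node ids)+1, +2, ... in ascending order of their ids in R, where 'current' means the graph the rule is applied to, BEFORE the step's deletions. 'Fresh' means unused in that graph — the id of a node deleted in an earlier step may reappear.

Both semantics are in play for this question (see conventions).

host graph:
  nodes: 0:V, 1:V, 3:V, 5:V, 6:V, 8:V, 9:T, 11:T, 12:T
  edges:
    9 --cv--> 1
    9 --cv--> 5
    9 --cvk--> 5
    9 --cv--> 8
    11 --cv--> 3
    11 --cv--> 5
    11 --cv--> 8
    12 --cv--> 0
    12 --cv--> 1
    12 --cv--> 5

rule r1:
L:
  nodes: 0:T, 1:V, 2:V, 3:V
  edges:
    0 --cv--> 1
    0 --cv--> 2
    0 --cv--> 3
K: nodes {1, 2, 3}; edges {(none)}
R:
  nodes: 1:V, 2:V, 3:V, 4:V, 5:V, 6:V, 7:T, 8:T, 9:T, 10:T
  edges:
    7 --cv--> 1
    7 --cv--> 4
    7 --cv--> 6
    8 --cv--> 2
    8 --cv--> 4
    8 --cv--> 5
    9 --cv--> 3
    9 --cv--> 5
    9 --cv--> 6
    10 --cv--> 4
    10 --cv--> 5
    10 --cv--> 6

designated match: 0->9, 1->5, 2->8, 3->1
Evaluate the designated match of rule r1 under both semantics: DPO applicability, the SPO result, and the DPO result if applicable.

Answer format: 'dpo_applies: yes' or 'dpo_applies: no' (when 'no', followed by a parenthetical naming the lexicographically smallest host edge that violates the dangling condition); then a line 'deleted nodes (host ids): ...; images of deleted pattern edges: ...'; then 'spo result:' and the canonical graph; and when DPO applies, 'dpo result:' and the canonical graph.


dpo_applies: no
(the rule deletes node 9, which keeps host edge (9,5,cvk) outside the match image — the dangling condition fails, DPO blocks; SPO proceeds and side-deletes such edges)
deleted nodes (host ids): 9; images of deleted pattern edges: (9,1,cv); (9,5,cv); (9,8,cv)
spo result:
nodes: 0:V, 1:V, 3:V, 5:V, 6:V, 8:V, 11:T, 12:T, 13:V, 14:V, 15:V, 16:T, 17:T, 18:T, 19:T
edges: (11,3,cv); (11,5,cv); (11,8,cv); (12,0,cv); (12,1,cv); (12,5,cv); (16,5,cv); (16,13,cv); (16,15,cv); (17,8,cv); (17,13,cv); (17,14,cv); (18,1,cv); (18,14,cv); (18,15,cv); (19,13,cv); (19,14,cv); (19,15,cv)


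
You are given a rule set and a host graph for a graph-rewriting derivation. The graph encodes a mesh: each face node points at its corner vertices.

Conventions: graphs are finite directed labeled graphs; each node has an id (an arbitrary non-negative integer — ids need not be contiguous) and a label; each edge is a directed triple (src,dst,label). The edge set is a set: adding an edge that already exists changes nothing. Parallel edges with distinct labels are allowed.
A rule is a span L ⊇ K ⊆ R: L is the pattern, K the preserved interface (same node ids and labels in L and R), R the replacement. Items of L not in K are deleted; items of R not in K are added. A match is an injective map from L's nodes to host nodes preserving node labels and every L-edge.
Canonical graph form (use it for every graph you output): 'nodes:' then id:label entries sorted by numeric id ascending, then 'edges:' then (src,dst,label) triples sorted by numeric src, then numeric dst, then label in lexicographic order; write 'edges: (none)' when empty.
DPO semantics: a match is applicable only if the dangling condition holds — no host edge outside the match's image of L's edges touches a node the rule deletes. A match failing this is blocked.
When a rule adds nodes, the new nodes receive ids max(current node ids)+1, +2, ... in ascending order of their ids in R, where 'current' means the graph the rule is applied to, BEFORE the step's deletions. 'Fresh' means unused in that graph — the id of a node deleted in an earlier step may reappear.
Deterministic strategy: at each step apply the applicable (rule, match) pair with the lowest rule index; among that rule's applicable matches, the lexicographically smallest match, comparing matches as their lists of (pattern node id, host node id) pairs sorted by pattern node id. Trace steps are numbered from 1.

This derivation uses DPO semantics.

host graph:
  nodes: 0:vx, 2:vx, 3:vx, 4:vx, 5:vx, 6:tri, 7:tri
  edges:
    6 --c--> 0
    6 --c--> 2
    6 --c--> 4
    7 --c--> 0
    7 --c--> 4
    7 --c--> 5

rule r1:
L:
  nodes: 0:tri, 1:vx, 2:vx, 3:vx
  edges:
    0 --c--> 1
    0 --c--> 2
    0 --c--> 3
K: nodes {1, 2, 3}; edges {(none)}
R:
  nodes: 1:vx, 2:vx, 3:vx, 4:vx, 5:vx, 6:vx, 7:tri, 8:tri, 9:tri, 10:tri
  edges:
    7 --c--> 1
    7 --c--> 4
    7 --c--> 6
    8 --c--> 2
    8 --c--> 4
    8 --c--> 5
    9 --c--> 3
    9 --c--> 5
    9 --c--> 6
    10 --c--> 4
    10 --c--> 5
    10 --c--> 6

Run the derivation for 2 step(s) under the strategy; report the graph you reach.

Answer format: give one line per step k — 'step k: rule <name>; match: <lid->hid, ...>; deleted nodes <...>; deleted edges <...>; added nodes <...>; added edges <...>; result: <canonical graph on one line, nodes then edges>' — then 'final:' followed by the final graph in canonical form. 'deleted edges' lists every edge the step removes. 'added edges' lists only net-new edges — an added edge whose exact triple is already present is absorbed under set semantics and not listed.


step 1: rule r1; match: 0->6, 1->0, 2->2, 3->4; deleted nodes 6; deleted edges (6,0,c); (6,2,c); (6,4,c); added nodes 8, 9, 10, 11, 12, 13, 14; added edges (11,0,c); (11,8,c); (11,10,c); (12,2,c); (12,8,c); (12,9,c); (13,4,c); (13,9,c); (13,10,c); (14,8,c); (14,9,c); (14,10,c); result: nodes: 0:vx, 2:vx, 3:vx, 4:vx, 5:vx, 7:tri, 8:vx, 9:vx, 10:vx, 11:tri, 12:tri, 13:tri, 14:tri edges: (7,0,c); (7,4,c); (7,5,c); (11,0,c); (11,8,c); (11,10,c); (12,2,c); (12,8,c); (12,9,c); (13,4,c); (13,9,c); (13,10,c); (14,8,c); (14,9,c); (14,10,c)
step 2: rule r1; match: 0->7, 1->0, 2->4, 3->5; deleted nodes 7; deleted edges (7,0,c); (7,4,c); (7,5,c); added nodes 15, 16, 17, 18, 19, 20, 21; added edges (18,0,c); (18,15,c); (18,17,c); (19,4,c); (19,15,c); (19,16,c); (20,5,c); (20,16,c); (20,17,c); (21,15,c); (21,16,c); (21,17,c); result: nodes: 0:vx, 2:vx, 3:vx, 4:vx, 5:vx, 8:vx, 9:vx, 10:vx, 11:tri, 12:tri, 13:tri, 14:tri, 15:vx, 16:vx, 17:vx, 18:tri, 19:tri, 20:tri, 21:tri edges: (11,0,c); (11,8,c); (11,10,c); (12,2,c); (12,8,c); (12,9,c); (13,4,c); (13,9,c); (13,10,c); (14,8,c); (14,9,c); (14,10,c); (18,0,c); (18,15,c); (18,17,c); (19,4,c); (19,15,c); (19,16,c); (20,5,c); (20,16,c); (20,17,c); (21,15,c); (21,16,c); (21,17,c)
final:
nodes: 0:vx, 2:vx, 3:vx, 4:vx, 5:vx, 8:vx, 9:vx, 10:vx, 11:tri, 12:tri, 13:tri, 14:tri, 15:vx, 16:vx, 17:vx, 18:tri, 19:tri, 20:tri, 21:tri
edges: (11,0,c); (11,8,c); (11,10,c); (12,2,c); (12,8,c); (12,9,c); (13,4,c); (13,9,c); (13,10,c); (14,8,c); (14,9,c); (14,10,c); (18,0,c); (18,15,c); (18,17,c); (19,4,c); (19,15,c); (19,16,c); (20,5,c); (20,16,c); (20,17,c); (21,15,c); (21,16,c); (21,17,c)


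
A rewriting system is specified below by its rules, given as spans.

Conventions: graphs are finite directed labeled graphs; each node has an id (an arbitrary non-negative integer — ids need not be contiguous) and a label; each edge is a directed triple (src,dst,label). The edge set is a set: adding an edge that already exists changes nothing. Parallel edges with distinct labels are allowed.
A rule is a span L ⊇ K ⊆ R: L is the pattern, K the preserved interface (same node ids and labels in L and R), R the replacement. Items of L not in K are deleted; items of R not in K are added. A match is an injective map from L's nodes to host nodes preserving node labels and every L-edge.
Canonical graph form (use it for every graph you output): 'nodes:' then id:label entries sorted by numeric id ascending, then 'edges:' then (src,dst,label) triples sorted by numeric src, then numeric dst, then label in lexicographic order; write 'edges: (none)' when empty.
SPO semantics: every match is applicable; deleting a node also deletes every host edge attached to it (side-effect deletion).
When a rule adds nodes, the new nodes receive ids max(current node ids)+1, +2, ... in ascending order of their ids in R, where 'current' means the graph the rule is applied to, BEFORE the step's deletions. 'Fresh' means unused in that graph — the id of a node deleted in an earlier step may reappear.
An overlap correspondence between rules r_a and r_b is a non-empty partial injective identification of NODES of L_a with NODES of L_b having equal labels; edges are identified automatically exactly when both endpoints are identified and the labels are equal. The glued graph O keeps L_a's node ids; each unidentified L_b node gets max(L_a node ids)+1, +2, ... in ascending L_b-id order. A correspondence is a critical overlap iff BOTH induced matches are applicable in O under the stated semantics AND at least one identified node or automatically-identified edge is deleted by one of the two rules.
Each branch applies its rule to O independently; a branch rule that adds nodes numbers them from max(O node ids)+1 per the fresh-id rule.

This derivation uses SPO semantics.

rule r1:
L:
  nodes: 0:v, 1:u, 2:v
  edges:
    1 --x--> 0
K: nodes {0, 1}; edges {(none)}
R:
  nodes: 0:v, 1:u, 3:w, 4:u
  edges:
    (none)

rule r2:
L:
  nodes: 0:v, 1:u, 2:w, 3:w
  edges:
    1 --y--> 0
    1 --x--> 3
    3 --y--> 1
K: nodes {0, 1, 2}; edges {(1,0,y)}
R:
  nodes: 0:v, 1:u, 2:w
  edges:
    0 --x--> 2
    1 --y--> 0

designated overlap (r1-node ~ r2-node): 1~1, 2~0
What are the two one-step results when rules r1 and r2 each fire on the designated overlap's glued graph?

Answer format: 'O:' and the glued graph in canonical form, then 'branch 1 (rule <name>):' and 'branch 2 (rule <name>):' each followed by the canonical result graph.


O:
nodes: 0:v, 1:u, 2:v, 3:w, 4:w
edges: (1,0,x); (1,2,y); (1,4,x); (4,1,y)
branch 1 (rule r1):
nodes: 0:v, 1:u, 3:w, 4:w, 5:w, 6:u
edges: (1,4,x); (4,1,y)
branch 2 (rule r2):
nodes: 0:v, 1:u, 2:v, 3:w
edges: (1,0,x); (1,2,y); (2,3,x)


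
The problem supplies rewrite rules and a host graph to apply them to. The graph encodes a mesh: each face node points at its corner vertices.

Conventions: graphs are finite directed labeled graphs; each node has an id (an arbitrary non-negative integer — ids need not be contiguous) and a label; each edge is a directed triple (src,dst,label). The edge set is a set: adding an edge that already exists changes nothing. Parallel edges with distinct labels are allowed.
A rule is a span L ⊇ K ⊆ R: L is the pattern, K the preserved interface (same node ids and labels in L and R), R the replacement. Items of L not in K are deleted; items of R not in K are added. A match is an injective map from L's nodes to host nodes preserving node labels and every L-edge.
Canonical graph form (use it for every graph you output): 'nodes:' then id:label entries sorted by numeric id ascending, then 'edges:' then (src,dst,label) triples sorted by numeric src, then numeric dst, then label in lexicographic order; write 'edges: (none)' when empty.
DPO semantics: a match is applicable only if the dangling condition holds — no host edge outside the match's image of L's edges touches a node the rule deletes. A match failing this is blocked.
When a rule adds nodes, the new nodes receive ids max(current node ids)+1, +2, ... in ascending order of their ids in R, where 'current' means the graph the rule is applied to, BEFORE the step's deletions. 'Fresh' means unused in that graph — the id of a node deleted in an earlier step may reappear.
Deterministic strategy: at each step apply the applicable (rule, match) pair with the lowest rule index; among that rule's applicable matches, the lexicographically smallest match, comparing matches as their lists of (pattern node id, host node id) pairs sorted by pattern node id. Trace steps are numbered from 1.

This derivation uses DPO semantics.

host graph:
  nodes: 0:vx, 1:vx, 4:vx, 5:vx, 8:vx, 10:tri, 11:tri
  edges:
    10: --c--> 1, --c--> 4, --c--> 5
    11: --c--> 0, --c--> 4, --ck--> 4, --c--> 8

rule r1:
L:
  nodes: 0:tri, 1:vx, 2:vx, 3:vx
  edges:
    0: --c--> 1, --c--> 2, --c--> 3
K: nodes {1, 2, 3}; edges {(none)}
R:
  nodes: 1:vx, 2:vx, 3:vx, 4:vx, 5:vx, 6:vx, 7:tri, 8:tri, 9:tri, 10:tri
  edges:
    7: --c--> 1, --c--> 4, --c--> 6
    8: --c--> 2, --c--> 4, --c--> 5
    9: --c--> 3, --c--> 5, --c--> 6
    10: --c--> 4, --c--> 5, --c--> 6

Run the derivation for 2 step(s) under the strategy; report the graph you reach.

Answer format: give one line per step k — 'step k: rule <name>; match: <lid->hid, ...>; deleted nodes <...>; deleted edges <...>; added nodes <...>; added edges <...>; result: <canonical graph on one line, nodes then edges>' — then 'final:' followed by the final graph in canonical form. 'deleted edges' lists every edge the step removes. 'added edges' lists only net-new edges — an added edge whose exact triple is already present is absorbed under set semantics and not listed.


step 1: rule r1; match: 0->10, 1->1, 2->4, 3->5; deleted nodes 10; deleted edges (10,1,c); (10,4,c); (10,5,c); added nodes 12, 13, 14, 15, 16, 17, 18; added edges (15,1,c); (15,12,c); (15,14,c); (16,4,c); (16,12,c); (16,13,c); (17,5,c); (17,13,c); (17,14,c); (18,12,c); (18,13,c); (18,14,c); result: nodes: 0:vx, 1:vx, 4:vx, 5:vx, 8:vx, 11:tri, 12:vx, 13:vx, 14:vx, 15:tri, 16:tri, 17:tri, 18:tri edges: (11,0,c); (11,4,c); (11,4,ck); (11,8,c); (15,1,c); (15,12,c); (15,14,c); (16,4,c); (16,12,c); (16,13,c); (17,5,c); (17,13,c); (17,14,c); (18,12,c); (18,13,c); (18,14,c)
step 2: rule r1; match: 0->15, 1->1, 2->12, 3->14; deleted nodes 15; deleted edges (15,1,c); (15,12,c); (15,14,c); added nodes 19, 20, 21, 22, 23, 24, 25; added edges (22,1,c); (22,19,c); (22,21,c); (23,12,c); (23,19,c); (23,20,c); (24,14,c); (24,20,c); (24,21,c); (25,19,c); (25,20,c); (25,21,c); result: nodes: 0:vx, 1:vx, 4:vx, 5:vx, 8:vx, 11:tri, 12:vx, 13:vx, 14:vx, 16:tri, 17:tri, 18:tri, 19:vx, 20:vx, 21:vx, 22:tri, 23:tri, 24:tri, 25:tri edges: (11,0,c); (11,4,c); (11,4,ck); (11,8,c); (16,4,c); (16,12,c); (16,13,c); (17,5,c); (17,13,c); (17,14,c); (18,12,c); (18,13,c); (18,14,c); (22,1,c); (22,19,c); (22,21,c); (23,12,c); (23,19,c); (23,20,c); (24,14,c); (24,20,c); (24,21,c); (25,19,c); (25,20,c); (25,21,c)
final:
nodes: 0:vx, 1:vx, 4:vx, 5:vx, 8:vx, 11:tri, 12:vx, 13:vx, 14:vx, 16:tri, 17:tri, 18:tri, 19:vx, 20:vx, 21:vx, 22:tri, 23:tri, 24:tri, 25:tri
edges: (11,0,c); (11,4,c); (11,4,ck); (11,8,c); (16,4,c); (16,12,c); (16,13,c); (17,5,c); (17,13,c); (17,14,c); (18,12,c); (18,13,c); (18,14,c); (22,1,c); (22,19,c); (22,21,c); (23,12,c); (23,19,c); (23,20,c); (24,14,c); (24,20,c); (24,21,c); (25,19,c); (25,20,c); (25,21,c)


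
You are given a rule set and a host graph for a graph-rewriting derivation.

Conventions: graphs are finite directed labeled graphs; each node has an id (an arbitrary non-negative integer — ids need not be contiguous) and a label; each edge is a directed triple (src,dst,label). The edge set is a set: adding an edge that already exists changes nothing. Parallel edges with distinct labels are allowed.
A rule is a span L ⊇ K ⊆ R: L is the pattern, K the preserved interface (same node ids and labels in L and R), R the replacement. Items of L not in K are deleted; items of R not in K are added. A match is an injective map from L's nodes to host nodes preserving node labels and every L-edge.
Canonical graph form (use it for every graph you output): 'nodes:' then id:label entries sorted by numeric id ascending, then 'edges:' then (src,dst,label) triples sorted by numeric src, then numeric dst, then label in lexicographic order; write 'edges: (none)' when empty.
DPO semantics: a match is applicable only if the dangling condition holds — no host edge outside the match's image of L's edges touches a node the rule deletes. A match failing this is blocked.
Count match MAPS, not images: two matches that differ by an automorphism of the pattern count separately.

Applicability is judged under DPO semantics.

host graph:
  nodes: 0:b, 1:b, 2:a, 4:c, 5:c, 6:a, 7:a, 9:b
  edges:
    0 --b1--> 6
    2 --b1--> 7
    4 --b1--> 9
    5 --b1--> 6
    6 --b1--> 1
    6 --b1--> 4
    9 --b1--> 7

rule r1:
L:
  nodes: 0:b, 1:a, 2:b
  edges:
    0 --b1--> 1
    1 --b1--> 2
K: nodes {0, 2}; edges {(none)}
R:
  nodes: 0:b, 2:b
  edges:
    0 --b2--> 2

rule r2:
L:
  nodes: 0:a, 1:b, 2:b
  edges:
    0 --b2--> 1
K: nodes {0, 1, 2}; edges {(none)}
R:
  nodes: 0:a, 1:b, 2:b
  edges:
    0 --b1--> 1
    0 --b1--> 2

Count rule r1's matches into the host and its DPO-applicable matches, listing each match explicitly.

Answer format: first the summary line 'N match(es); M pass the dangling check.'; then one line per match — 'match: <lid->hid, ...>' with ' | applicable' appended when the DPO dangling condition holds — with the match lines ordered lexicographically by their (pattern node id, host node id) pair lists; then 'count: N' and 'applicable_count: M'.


1 match(es); 0 pass the dangling check.
match: 0->0, 1->6, 2->1
count: 1
applicable_count: 0


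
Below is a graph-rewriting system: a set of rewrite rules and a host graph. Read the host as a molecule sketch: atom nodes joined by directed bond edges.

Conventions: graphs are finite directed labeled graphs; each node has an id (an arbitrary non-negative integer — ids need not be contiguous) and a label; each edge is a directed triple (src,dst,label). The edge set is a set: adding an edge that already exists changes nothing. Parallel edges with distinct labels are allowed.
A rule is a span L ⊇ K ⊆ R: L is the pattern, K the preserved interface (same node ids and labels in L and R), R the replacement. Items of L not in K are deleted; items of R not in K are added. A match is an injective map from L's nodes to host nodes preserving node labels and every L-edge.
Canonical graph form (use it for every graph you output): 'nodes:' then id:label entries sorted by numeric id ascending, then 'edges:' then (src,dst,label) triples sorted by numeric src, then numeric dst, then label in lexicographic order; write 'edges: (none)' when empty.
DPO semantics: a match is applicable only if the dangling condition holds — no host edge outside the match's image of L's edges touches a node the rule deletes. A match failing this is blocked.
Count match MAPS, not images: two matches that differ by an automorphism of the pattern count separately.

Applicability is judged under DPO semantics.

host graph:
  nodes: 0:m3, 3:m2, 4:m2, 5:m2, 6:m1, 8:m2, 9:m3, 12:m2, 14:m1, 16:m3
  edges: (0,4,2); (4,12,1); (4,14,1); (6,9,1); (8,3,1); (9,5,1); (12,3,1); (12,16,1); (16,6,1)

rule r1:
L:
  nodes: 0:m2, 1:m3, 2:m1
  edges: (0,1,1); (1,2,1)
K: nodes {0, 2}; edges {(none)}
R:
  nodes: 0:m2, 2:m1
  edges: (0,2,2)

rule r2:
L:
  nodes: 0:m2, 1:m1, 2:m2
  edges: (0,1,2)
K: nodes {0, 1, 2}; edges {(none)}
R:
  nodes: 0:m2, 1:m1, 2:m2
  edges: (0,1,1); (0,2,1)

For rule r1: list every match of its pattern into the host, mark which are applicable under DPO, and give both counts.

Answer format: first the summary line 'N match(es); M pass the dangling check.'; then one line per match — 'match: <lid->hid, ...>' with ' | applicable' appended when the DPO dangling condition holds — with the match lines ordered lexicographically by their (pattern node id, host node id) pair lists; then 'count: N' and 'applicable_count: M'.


1 match(es); 1 pass the dangling check.
match: 0->12, 1->16, 2->6 | applicable
count: 1
applicable_count: 1


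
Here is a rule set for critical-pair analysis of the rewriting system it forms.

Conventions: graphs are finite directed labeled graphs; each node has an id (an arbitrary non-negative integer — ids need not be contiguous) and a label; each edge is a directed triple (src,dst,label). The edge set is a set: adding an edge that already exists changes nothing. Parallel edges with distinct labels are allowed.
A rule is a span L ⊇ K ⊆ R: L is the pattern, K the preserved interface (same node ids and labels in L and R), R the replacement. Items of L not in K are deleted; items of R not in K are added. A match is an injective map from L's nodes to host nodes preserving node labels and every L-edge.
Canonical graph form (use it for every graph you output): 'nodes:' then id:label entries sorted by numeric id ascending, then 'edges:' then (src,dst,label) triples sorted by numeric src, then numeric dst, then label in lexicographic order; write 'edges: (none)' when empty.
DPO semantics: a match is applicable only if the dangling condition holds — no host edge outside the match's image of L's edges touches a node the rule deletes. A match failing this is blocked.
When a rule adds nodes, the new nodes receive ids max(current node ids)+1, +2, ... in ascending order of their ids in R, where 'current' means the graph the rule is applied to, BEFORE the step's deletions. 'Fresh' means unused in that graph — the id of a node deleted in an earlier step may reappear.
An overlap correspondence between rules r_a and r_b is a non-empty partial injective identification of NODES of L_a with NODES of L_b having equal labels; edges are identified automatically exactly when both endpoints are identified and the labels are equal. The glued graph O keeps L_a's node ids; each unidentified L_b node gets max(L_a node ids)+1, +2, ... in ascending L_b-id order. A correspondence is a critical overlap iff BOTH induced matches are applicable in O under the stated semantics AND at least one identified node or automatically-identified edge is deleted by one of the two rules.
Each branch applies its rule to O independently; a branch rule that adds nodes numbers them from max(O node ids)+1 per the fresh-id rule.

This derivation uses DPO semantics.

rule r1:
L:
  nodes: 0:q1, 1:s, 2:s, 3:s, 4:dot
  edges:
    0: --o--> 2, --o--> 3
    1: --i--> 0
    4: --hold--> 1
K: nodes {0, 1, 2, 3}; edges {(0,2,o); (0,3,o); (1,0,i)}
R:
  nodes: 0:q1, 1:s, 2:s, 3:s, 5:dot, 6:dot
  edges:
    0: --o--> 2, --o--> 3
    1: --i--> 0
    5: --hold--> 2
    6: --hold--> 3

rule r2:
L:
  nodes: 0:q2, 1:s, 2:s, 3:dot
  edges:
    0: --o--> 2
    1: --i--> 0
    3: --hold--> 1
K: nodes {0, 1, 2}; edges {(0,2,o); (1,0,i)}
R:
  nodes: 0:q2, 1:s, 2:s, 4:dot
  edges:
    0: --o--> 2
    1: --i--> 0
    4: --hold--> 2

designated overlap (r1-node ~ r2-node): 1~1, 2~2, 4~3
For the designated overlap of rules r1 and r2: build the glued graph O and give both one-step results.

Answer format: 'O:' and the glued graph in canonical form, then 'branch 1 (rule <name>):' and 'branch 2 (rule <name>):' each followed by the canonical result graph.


O:
nodes: 0:q1, 1:s, 2:s, 3:s, 4:dot, 5:q2
edges: (0,2,o); (0,3,o); (1,0,i); (1,5,i); (4,1,hold); (5,2,o)
branch 1 (rule r1):
nodes: 0:q1, 1:s, 2:s, 3:s, 5:q2, 6:dot, 7:dot
edges: (0,2,o); (0,3,o); (1,0,i); (1,5,i); (5,2,o); (6,2,hold); (7,3,hold)
branch 2 (rule r2):
nodes: 0:q1, 1:s, 2:s, 3:s, 5:q2, 6:dot
edges: (0,2,o); (0,3,o); (1,0,i); (1,5,i); (5,2,o); (6,2,hold)


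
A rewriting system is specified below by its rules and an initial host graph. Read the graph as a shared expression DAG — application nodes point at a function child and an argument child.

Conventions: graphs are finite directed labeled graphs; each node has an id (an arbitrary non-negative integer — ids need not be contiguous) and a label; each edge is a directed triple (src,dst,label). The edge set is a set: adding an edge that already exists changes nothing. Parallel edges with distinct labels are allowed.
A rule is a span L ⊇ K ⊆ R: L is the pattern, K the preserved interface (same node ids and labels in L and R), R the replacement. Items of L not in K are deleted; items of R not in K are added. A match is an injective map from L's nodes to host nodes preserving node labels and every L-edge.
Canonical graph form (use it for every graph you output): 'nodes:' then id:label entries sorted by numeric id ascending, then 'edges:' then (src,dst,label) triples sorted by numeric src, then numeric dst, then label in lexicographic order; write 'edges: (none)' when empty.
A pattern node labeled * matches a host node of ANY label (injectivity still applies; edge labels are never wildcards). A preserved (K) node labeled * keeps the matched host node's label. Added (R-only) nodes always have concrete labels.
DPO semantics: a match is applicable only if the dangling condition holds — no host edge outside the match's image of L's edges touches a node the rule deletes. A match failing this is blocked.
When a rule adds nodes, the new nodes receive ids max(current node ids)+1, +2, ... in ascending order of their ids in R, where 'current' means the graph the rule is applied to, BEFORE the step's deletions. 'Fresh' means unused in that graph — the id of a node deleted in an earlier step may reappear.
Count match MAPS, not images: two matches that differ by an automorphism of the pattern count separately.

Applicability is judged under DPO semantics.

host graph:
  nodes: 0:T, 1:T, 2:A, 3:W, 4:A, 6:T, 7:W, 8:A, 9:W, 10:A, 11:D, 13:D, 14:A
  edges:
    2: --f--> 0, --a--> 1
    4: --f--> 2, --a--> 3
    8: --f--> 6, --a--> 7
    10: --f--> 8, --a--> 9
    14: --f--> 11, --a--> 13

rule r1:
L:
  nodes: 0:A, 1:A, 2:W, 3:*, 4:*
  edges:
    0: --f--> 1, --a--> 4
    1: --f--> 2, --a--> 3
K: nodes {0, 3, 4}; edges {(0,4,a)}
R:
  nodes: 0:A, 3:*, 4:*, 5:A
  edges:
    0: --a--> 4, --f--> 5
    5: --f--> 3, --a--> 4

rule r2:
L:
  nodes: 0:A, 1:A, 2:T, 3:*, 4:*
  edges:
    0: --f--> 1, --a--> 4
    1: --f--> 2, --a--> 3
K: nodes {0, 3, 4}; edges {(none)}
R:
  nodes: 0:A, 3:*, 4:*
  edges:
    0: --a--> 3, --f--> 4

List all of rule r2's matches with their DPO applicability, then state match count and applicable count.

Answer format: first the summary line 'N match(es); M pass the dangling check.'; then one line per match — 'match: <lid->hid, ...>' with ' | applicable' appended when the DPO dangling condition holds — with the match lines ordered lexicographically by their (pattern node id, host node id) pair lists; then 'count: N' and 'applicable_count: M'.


2 match(es); 2 pass the dangling check.
match: 0->4, 1->2, 2->0, 3->1, 4->3 | applicable
match: 0->10, 1->8, 2->6, 3->7, 4->9 | applicable
count: 2
applicable_count: 2


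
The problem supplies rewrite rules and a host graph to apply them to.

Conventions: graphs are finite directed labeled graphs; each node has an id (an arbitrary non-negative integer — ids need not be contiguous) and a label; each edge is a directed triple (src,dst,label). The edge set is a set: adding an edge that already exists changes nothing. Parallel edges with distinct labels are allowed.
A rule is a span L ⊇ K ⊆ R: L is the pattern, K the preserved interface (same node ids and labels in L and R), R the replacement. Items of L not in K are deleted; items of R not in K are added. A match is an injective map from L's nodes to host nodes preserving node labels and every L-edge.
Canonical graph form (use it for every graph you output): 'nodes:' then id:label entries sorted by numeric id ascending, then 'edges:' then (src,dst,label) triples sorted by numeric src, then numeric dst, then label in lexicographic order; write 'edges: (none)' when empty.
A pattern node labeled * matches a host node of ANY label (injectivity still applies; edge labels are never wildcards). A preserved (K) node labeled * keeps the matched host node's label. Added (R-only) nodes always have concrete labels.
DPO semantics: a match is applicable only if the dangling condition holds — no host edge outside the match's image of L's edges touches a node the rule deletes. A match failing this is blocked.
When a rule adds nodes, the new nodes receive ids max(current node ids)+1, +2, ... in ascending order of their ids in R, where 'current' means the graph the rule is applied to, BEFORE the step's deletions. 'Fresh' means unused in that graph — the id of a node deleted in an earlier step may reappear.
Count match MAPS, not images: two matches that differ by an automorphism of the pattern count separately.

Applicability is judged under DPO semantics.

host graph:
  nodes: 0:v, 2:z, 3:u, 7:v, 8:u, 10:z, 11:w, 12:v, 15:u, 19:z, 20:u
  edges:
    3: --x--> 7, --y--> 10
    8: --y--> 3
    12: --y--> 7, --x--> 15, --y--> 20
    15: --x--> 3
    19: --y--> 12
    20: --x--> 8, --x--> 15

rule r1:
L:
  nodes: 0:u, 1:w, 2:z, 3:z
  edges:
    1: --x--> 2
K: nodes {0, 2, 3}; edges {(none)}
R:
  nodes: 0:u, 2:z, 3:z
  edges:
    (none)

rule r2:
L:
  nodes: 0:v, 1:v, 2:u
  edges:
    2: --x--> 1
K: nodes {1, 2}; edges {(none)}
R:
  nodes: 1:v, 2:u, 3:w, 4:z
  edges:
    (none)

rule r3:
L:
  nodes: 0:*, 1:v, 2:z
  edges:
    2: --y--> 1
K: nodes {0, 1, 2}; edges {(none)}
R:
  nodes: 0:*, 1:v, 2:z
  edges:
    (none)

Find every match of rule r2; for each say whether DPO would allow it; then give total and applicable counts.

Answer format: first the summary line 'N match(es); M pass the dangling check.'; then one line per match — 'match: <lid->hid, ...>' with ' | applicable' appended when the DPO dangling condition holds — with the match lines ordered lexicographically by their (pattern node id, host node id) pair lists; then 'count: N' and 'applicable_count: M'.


2 match(es); 1 pass the dangling check.
match: 0->0, 1->7, 2->3 | applicable
match: 0->12, 1->7, 2->3
count: 2
applicable_count: 1


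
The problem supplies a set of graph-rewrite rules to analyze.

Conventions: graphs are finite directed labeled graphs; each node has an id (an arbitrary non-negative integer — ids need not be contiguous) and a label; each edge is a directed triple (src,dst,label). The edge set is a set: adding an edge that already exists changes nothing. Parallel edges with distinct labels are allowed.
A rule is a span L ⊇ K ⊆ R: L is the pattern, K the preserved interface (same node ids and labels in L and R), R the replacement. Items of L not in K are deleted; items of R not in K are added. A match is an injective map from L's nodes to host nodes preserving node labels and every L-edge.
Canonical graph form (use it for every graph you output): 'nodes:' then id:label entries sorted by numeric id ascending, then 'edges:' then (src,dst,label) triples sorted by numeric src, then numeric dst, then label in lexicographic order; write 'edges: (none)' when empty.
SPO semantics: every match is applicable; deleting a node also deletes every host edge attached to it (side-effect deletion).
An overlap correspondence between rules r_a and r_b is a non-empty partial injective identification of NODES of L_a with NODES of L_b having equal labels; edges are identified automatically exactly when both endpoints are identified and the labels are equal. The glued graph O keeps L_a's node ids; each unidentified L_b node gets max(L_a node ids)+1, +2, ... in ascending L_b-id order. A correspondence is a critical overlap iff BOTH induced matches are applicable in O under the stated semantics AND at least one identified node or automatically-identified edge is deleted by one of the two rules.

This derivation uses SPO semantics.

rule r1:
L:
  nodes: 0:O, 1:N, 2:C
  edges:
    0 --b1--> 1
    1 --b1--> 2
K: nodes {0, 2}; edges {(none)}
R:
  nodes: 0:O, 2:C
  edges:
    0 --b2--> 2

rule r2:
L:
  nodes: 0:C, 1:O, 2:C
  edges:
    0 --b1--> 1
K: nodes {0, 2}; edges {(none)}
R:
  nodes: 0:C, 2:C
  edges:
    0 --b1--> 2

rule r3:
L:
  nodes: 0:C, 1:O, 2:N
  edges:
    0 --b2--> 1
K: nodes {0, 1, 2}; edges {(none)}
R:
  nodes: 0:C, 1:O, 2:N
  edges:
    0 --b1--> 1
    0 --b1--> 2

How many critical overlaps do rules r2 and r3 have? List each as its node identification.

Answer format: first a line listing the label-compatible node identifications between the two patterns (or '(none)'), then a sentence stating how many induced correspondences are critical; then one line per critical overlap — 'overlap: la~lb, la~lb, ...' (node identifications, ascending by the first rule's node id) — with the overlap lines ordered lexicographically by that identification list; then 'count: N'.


label-compatible node identifications between L(r2) and L(r3): 0~0, 1~1, 2~0
3 of the induced correspondences are critical overlaps of r2 and r3.
overlap: 0~0, 1~1
overlap: 1~1
overlap: 1~1, 2~0
count: 3


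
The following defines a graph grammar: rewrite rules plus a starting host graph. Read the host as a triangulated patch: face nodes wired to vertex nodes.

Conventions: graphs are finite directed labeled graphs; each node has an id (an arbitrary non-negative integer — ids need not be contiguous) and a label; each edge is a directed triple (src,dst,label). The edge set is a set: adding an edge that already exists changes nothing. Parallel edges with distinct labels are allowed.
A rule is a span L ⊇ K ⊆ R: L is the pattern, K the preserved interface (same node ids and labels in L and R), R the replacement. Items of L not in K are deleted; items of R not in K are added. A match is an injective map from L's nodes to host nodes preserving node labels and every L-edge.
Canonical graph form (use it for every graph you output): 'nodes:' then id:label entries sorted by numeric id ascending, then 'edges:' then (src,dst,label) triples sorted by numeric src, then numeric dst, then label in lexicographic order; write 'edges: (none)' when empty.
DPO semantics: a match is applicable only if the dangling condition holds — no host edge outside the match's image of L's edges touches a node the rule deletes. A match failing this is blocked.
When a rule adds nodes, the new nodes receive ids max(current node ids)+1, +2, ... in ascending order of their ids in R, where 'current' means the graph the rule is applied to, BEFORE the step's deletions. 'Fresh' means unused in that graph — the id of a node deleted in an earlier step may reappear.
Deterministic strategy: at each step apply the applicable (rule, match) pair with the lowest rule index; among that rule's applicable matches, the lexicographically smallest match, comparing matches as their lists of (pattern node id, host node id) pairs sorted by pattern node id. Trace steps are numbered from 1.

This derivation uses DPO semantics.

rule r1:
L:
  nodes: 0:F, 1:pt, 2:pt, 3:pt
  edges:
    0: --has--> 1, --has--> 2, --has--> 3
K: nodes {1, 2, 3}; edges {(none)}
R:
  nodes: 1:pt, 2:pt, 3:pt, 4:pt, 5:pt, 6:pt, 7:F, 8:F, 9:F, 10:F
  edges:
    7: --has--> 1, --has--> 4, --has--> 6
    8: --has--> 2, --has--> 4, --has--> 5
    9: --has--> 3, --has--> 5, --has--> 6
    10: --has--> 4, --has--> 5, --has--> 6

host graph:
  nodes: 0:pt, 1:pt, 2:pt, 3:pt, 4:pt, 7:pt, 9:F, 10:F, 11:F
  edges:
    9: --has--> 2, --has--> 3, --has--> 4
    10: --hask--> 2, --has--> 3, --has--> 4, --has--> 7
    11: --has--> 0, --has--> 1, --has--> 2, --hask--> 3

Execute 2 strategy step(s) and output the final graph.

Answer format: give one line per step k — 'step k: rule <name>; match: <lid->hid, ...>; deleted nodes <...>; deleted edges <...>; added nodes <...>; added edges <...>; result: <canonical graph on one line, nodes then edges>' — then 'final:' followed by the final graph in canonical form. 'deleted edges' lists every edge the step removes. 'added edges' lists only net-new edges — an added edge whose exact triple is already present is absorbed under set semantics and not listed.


step 1: rule r1; match: 0->9, 1->2, 2->3, 3->4; deleted nodes 9; deleted edges (9,2,has); (9,3,has); (9,4,has); added nodes 12, 13, 14, 15, 16, 17, 18; added edges (15,2,has); (15,12,has); (15,14,has); (16,3,has); (16,12,has); (16,13,has); (17,4,has); (17,13,has); (17,14,has); (18,12,has); (18,13,has); (18,14,has); result: nodes: 0:pt, 1:pt, 2:pt, 3:pt, 4:pt, 7:pt, 10:F, 11:F, 12:pt, 13:pt, 14:pt, 15:F, 16:F, 17:F, 18:F edges: (10,2,hask); (10,3,has); (10,4,has); (10,7,has); (11,0,has); (11,1,has); (11,2,has); (11,3,hask); (15,2,has); (15,12,has); (15,14,has); (16,3,has); (16,12,has); (16,13,has); (17,4,has); (17,13,has); (17,14,has); (18,12,has); (18,13,has); (18,14,has)
step 2: rule r1; match: 0->15, 1->2, 2->12, 3->14; deleted nodes 15; deleted edges (15,2,has); (15,12,has); (15,14,has); added nodes 19, 20, 21, 22, 23, 24, 25; added edges (22,2,has); (22,19,has); (22,21,has); (23,12,has); (23,19,has); (23,20,has); (24,14,has); (24,20,has); (24,21,has); (25,19,has); (25,20,has); (25,21,has); result: nodes: 0:pt, 1:pt, 2:pt, 3:pt, 4:pt, 7:pt, 10:F, 11:F, 12:pt, 13:pt, 14:pt, 16:F, 17:F, 18:F, 19:pt, 20:pt, 21:pt, 22:F, 23:F, 24:F, 25:F edges: (10,2,hask); (10,3,has); (10,4,has); (10,7,has); (11,0,has); (11,1,has); (11,2,has); (11,3,hask); (16,3,has); (16,12,has); (16,13,has); (17,4,has); (17,13,has); (17,14,has); (18,12,has); (18,13,has); (18,14,has); (22,2,has); (22,19,has); (22,21,has); (23,12,has); (23,19,has); (23,20,has); (24,14,has); (24,20,has); (24,21,has); (25,19,has); (25,20,has); (25,21,has)
final:
nodes: 0:pt, 1:pt, 2:pt, 3:pt, 4:pt, 7:pt, 10:F, 11:F, 12:pt, 13:pt, 14:pt, 16:F, 17:F, 18:F, 19:pt, 20:pt, 21:pt, 22:F, 23:F, 24:F, 25:F
edges: (10,2,hask); (10,3,has); (10,4,has); (10,7,has); (11,0,has); (11,1,has); (11,2,has); (11,3,hask); (16,3,has); (16,12,has); (16,13,has); (17,4,has); (17,13,has); (17,14,has); (18,12,has); (18,13,has); (18,14,has); (22,2,has); (22,19,has); (22,21,has); (23,12,has); (23,19,has); (23,20,has); (24,14,has); (24,20,has); (24,21,has); (25,19,has); (25,20,has); (25,21,has)
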